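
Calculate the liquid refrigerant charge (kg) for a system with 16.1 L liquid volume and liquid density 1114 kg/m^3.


Charge = V * rho / 1000
Charge = 16.1 * 1114 / 1000
Charge = 17.94 kg

17.94


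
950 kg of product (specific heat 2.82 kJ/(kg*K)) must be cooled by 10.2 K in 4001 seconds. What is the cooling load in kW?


Q = m * cp * dT / t
Q = 950 * 2.82 * 10.2 / 4001
Q = 6.83 kW

6.83


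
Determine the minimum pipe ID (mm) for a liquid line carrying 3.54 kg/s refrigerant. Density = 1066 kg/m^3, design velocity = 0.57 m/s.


A = m_dot / (rho * v) = 3.54 / (1066 * 0.57) = 0.005826009677 m^2
d = sqrt(4*A/pi) * 1000
d = 86.1 mm

86.1


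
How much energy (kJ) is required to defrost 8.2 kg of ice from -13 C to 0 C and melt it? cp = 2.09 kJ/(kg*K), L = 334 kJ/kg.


Sensible heat = cp * dT = 2.09 * 13 = 27.17 kJ/kg
Total per kg = 27.17 + 334 = 361.17 kJ/kg
Q = m * total = 8.2 * 361.17
Q = 2961.6 kJ

2961.6


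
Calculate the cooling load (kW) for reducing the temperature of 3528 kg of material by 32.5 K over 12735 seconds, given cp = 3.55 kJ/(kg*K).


Q = m * cp * dT / t
Q = 3528 * 3.55 * 32.5 / 12735
Q = 31.963 kW

31.963


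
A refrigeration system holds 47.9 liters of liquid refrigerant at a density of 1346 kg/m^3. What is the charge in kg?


Charge = V * rho / 1000
Charge = 47.9 * 1346 / 1000
Charge = 64.47 kg

64.47


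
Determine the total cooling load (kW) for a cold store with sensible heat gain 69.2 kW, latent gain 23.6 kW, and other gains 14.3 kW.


Q_total = Q_s + Q_l + Q_misc
Q_total = 69.2 + 23.6 + 14.3
Q_total = 107.1 kW

107.1


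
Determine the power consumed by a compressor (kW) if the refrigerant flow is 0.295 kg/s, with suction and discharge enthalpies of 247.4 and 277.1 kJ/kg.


dh = 277.1 - 247.4 = 29.7 kJ/kg
W = m_dot * dh = 0.295 * 29.7 = 8.76 kW

8.76


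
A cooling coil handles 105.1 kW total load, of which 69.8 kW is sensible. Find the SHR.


SHR = Q_sensible / Q_total
SHR = 69.8 / 105.1
SHR = 0.664

0.664


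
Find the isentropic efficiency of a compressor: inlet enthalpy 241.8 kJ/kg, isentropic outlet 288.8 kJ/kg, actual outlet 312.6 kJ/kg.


dh_ideal = 288.8 - 241.8 = 47.0 kJ/kg
dh_actual = 312.6 - 241.8 = 70.8 kJ/kg
eta_s = dh_ideal / dh_actual = 47.0 / 70.8
eta_s = 0.6638

0.6638


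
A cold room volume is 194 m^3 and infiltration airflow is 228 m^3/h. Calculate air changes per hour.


ACH = flow / volume
ACH = 228 / 194
ACH = 1.175

1.175


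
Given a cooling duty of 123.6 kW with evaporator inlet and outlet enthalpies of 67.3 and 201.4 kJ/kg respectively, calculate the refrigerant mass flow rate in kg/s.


dh = 201.4 - 67.3 = 134.1 kJ/kg
m_dot = Q / dh = 123.6 / 134.1 = 0.9217 kg/s

0.9217


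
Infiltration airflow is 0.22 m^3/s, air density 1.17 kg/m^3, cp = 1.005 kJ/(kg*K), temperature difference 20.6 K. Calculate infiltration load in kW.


Q = V_dot * rho * cp * dT
Q = 0.22 * 1.17 * 1.005 * 20.6
Q = 5.329 kW

5.329


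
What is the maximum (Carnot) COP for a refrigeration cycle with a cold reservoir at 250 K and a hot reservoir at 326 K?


dT = 326 - 250 = 76 K
COP_carnot = T_cold / dT = 250 / 76
COP_carnot = 3.289

3.289


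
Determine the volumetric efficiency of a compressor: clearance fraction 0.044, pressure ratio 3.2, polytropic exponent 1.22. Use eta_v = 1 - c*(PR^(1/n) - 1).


PR^(1/n) = 3.2^(1/1.22) = 2.59452201
eta_v = 1 - 0.044 * (2.59452201 - 1)
eta_v = 0.9298

0.9298


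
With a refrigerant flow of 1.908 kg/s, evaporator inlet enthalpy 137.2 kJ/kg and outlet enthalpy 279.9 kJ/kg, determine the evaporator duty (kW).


dh = 279.9 - 137.2 = 142.7 kJ/kg
Q_evap = m_dot * dh = 1.908 * 142.7
Q_evap = 272.27 kW

272.27


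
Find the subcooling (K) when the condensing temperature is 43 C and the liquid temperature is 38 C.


Subcooling = T_cond - T_liquid
Subcooling = 43 - 38
Subcooling = 5 K

5


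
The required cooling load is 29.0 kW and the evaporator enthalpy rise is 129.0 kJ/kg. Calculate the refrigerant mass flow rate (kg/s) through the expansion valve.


m_dot = Q / dh
m_dot = 29.0 / 129.0
m_dot = 0.2248 kg/s

0.2248


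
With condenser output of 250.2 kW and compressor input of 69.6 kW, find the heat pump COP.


COP_hp = Q_cond / W
COP_hp = 250.2 / 69.6
COP_hp = 3.595

3.595


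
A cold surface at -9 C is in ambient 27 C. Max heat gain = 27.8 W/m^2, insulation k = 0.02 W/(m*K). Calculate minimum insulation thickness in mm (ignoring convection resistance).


dT = 27 - (-9) = 36 K
thickness = k * dT / q_max * 1000
thickness = 0.02 * 36 / 27.8 * 1000
thickness = 25.9 mm

25.9


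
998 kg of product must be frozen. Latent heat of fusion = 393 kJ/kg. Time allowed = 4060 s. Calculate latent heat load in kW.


Q_lat = m * h_fg / t
Q_lat = 998 * 393 / 4060
Q_lat = 96.6 kW

96.6


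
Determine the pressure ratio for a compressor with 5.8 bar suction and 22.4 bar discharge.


PR = P_high / P_low
PR = 22.4 / 5.8
PR = 3.862

3.862


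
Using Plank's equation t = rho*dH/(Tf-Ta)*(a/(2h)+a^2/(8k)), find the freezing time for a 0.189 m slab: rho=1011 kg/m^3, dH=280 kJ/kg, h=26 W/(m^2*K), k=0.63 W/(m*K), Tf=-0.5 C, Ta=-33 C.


dT = -0.5 - (-33) = 32.5 K
term1 = a/(2h) = 0.189/(2*26) = 0.003634615385
term2 = a^2/(8k) = 0.189^2/(8*0.63) = 0.0070875
t = rho*dH*1000/dT * (term1 + term2)
t = 1011*280*1000/32.5 * (0.003634615385 + 0.0070875)
t = 93391 s

93391


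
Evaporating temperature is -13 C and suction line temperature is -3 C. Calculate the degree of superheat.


Superheat = T_suction - T_evap
Superheat = -3 - (-13)
Superheat = 10 K

10


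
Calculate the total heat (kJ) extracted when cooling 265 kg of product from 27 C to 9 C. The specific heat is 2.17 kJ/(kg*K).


dT = 27 - (9) = 18 K
Q = m * cp * dT = 265 * 2.17 * 18
Q = 10351 kJ

10351


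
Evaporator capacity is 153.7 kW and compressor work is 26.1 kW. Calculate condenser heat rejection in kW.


Q_cond = Q_evap + W
Q_cond = 153.7 + 26.1
Q_cond = 179.8 kW

179.8


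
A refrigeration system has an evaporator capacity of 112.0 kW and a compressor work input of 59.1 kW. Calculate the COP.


COP = Q_evap / W
COP = 112.0 / 59.1
COP = 1.895

1.895


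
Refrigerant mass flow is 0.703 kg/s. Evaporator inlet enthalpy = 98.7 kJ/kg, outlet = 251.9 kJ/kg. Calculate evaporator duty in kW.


dh = 251.9 - 98.7 = 153.2 kJ/kg
Q_evap = m_dot * dh = 0.703 * 153.2
Q_evap = 107.7 kW

107.7


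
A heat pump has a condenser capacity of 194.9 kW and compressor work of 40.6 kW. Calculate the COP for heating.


COP_hp = Q_cond / W
COP_hp = 194.9 / 40.6
COP_hp = 4.8

4.8


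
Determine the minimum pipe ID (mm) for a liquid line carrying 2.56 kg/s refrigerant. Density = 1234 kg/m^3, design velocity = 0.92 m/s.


A = m_dot / (rho * v) = 2.56 / (1234 * 0.92) = 0.002254950321 m^2
d = sqrt(4*A/pi) * 1000
d = 53.6 mm

53.6


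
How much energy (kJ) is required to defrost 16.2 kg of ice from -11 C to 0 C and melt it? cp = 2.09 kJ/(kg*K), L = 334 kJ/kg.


Sensible heat = cp * dT = 2.09 * 11 = 22.99 kJ/kg
Total per kg = 22.99 + 334 = 356.99 kJ/kg
Q = m * total = 16.2 * 356.99
Q = 5783.2 kJ

5783.2


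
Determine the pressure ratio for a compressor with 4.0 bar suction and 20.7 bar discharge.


PR = P_high / P_low
PR = 20.7 / 4.0
PR = 5.175

5.175


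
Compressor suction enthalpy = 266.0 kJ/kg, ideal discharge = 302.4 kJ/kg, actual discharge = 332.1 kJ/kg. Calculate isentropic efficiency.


dh_ideal = 302.4 - 266.0 = 36.4 kJ/kg
dh_actual = 332.1 - 266.0 = 66.1 kJ/kg
eta_s = dh_ideal / dh_actual = 36.4 / 66.1
eta_s = 0.5507

0.5507


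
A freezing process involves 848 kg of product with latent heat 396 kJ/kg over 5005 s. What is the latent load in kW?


Q_lat = m * h_fg / t
Q_lat = 848 * 396 / 5005
Q_lat = 67.09 kW

67.09


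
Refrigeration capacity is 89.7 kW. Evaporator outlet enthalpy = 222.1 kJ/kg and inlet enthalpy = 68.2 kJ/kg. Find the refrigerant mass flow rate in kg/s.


dh = 222.1 - 68.2 = 153.9 kJ/kg
m_dot = Q / dh = 89.7 / 153.9 = 0.5828 kg/s

0.5828


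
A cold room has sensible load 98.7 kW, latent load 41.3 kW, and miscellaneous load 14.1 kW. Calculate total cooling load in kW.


Q_total = Q_s + Q_l + Q_misc
Q_total = 98.7 + 41.3 + 14.1
Q_total = 154.1 kW

154.1


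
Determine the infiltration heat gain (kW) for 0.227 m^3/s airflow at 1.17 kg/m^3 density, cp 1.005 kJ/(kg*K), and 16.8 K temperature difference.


Q = V_dot * rho * cp * dT
Q = 0.227 * 1.17 * 1.005 * 16.8
Q = 4.484 kW

4.484


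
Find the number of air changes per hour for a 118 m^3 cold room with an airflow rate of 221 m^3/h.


ACH = flow / volume
ACH = 221 / 118
ACH = 1.873

1.873


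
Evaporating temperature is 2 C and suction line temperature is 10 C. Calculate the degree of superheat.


Superheat = T_suction - T_evap
Superheat = 10 - (2)
Superheat = 8 K

8


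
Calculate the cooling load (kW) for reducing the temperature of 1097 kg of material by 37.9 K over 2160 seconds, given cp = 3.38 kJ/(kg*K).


Q = m * cp * dT / t
Q = 1097 * 3.38 * 37.9 / 2160
Q = 65.059 kW

65.059


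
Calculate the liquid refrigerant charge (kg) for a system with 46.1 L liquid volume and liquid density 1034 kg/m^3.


Charge = V * rho / 1000
Charge = 46.1 * 1034 / 1000
Charge = 47.67 kg

47.67


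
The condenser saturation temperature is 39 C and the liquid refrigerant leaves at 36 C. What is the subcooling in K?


Subcooling = T_cond - T_liquid
Subcooling = 39 - 36
Subcooling = 3 K

3


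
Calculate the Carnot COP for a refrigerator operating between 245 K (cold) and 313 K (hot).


dT = 313 - 245 = 68 K
COP_carnot = T_cold / dT = 245 / 68
COP_carnot = 3.603

3.603


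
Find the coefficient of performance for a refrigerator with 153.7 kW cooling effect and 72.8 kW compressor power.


COP = Q_evap / W
COP = 153.7 / 72.8
COP = 2.111

2.111


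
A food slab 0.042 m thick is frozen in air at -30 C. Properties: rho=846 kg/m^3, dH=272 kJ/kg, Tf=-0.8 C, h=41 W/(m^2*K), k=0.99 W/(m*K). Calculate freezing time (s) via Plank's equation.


dT = -0.8 - (-30) = 29.2 K
term1 = a/(2h) = 0.042/(2*41) = 0.000512195122
term2 = a^2/(8k) = 0.042^2/(8*0.99) = 0.0002227272727
t = rho*dH*1000/dT * (term1 + term2)
t = 846*272*1000/29.2 * (0.000512195122 + 0.0002227272727)
t = 5792 s

5792


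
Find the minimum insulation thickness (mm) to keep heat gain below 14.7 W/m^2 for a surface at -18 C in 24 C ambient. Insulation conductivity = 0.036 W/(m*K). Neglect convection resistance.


dT = 24 - (-18) = 42 K
thickness = k * dT / q_max * 1000
thickness = 0.036 * 42 / 14.7 * 1000
thickness = 102.9 mm

102.9


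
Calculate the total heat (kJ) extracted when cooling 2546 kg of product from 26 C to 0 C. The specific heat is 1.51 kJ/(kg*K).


dT = 26 - (0) = 26 K
Q = m * cp * dT = 2546 * 1.51 * 26
Q = 99956 kJ

99956


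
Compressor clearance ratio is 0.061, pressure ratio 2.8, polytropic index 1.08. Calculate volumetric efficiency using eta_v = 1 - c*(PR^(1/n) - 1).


PR^(1/n) = 2.8^(1/1.08) = 2.59438972
eta_v = 1 - 0.061 * (2.59438972 - 1)
eta_v = 0.9027

0.9027


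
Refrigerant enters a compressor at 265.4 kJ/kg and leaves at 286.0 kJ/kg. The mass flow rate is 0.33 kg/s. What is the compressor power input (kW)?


dh = 286.0 - 265.4 = 20.6 kJ/kg
W = m_dot * dh = 0.33 * 20.6 = 6.8 kW

6.8


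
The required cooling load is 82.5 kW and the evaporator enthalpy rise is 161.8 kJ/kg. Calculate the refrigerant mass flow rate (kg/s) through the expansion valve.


m_dot = Q / dh
m_dot = 82.5 / 161.8
m_dot = 0.5099 kg/s

0.5099


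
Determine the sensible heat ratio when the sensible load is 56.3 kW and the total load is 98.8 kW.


SHR = Q_sensible / Q_total
SHR = 56.3 / 98.8
SHR = 0.57

0.57


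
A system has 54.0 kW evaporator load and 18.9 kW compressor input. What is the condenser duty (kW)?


Q_cond = Q_evap + W
Q_cond = 54.0 + 18.9
Q_cond = 72.9 kW

72.9


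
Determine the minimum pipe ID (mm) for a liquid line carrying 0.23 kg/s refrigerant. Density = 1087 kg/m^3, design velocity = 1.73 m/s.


A = m_dot / (rho * v) = 0.23 / (1087 * 1.73) = 0.0001223072464 m^2
d = sqrt(4*A/pi) * 1000
d = 12.5 mm

12.5


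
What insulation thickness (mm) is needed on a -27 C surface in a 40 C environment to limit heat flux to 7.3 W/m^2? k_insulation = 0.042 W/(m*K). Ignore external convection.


dT = 40 - (-27) = 67 K
thickness = k * dT / q_max * 1000
thickness = 0.042 * 67 / 7.3 * 1000
thickness = 385.5 mm

385.5


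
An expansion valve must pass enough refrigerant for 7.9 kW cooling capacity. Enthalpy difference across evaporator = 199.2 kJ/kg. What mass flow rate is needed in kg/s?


m_dot = Q / dh
m_dot = 7.9 / 199.2
m_dot = 0.0397 kg/s

0.0397


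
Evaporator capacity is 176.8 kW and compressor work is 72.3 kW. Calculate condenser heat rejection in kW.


Q_cond = Q_evap + W
Q_cond = 176.8 + 72.3
Q_cond = 249.1 kW

249.1


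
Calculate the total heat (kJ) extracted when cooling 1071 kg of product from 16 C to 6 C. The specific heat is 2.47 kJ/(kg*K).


dT = 16 - (6) = 10 K
Q = m * cp * dT = 1071 * 2.47 * 10
Q = 26454 kJ

26454


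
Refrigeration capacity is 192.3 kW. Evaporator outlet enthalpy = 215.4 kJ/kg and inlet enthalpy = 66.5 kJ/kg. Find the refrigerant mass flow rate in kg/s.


dh = 215.4 - 66.5 = 148.9 kJ/kg
m_dot = Q / dh = 192.3 / 148.9 = 1.2915 kg/s

1.2915


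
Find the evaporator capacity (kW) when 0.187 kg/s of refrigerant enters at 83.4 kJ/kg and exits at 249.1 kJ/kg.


dh = 249.1 - 83.4 = 165.7 kJ/kg
Q_evap = m_dot * dh = 0.187 * 165.7
Q_evap = 30.99 kW

30.99


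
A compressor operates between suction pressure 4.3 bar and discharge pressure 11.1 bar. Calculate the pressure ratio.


PR = P_high / P_low
PR = 11.1 / 4.3
PR = 2.581

2.581


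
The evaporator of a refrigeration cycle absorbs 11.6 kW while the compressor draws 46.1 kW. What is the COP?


COP = Q_evap / W
COP = 11.6 / 46.1
COP = 0.252

0.252


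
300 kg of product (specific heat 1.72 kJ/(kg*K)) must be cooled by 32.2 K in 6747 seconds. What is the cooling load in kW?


Q = m * cp * dT / t
Q = 300 * 1.72 * 32.2 / 6747
Q = 2.463 kW

2.463


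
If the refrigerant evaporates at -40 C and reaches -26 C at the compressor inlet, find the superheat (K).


Superheat = T_suction - T_evap
Superheat = -26 - (-40)
Superheat = 14 K

14


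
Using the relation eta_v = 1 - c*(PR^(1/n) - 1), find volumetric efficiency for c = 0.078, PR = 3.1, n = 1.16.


PR^(1/n) = 3.1^(1/1.16) = 2.65208639
eta_v = 1 - 0.078 * (2.65208639 - 1)
eta_v = 0.8711

0.8711


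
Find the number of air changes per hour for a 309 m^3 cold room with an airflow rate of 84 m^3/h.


ACH = flow / volume
ACH = 84 / 309
ACH = 0.272

0.272


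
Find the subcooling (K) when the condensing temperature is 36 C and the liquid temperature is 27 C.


Subcooling = T_cond - T_liquid
Subcooling = 36 - 27
Subcooling = 9 K

9


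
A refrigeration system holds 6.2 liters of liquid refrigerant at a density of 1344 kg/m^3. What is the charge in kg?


Charge = V * rho / 1000
Charge = 6.2 * 1344 / 1000
Charge = 8.33 kg

8.33


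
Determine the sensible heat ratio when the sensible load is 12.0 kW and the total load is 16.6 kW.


SHR = Q_sensible / Q_total
SHR = 12.0 / 16.6
SHR = 0.723

0.723


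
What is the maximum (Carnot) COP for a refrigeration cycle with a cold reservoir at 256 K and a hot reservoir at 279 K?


dT = 279 - 256 = 23 K
COP_carnot = T_cold / dT = 256 / 23
COP_carnot = 11.13

11.13


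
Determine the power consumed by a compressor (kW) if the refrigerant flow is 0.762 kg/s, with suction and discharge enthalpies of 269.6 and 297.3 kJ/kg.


dh = 297.3 - 269.6 = 27.7 kJ/kg
W = m_dot * dh = 0.762 * 27.7 = 21.11 kW

21.11


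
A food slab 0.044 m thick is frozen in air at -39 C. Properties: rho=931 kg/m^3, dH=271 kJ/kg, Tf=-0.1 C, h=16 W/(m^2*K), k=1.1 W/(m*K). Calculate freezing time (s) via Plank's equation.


dT = -0.1 - (-39) = 38.9 K
term1 = a/(2h) = 0.044/(2*16) = 0.001375
term2 = a^2/(8k) = 0.044^2/(8*1.1) = 0.00022
t = rho*dH*1000/dT * (term1 + term2)
t = 931*271*1000/38.9 * (0.001375 + 0.00022)
t = 10345 s

10345


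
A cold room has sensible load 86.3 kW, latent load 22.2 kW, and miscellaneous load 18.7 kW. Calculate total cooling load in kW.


Q_total = Q_s + Q_l + Q_misc
Q_total = 86.3 + 22.2 + 18.7
Q_total = 127.2 kW

127.2


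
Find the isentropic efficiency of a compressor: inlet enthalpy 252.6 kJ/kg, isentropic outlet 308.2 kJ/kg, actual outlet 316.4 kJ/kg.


dh_ideal = 308.2 - 252.6 = 55.6 kJ/kg
dh_actual = 316.4 - 252.6 = 63.8 kJ/kg
eta_s = dh_ideal / dh_actual = 55.6 / 63.8
eta_s = 0.8715

0.8715


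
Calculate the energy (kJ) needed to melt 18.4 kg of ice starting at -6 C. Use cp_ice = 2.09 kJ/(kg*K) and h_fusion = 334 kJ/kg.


Sensible heat = cp * dT = 2.09 * 6 = 12.54 kJ/kg
Total per kg = 12.54 + 334 = 346.54 kJ/kg
Q = m * total = 18.4 * 346.54
Q = 6376.3 kJ

6376.3


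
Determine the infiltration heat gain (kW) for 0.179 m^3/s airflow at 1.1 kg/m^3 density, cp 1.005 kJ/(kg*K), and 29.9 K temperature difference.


Q = V_dot * rho * cp * dT
Q = 0.179 * 1.1 * 1.005 * 29.9
Q = 5.917 kW

5.917


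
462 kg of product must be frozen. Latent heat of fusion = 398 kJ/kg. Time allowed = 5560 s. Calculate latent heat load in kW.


Q_lat = m * h_fg / t
Q_lat = 462 * 398 / 5560
Q_lat = 33.07 kW

33.07


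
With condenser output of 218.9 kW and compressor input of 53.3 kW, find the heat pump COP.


COP_hp = Q_cond / W
COP_hp = 218.9 / 53.3
COP_hp = 4.107

4.107


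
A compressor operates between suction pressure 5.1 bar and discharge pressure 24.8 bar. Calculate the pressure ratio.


PR = P_high / P_low
PR = 24.8 / 5.1
PR = 4.863

4.863


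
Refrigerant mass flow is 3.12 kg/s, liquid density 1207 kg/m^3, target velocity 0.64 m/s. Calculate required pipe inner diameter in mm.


A = m_dot / (rho * v) = 3.12 / (1207 * 0.64) = 0.004038939519 m^2
d = sqrt(4*A/pi) * 1000
d = 71.7 mm

71.7


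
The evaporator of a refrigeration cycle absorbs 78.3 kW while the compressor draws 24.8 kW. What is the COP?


COP = Q_evap / W
COP = 78.3 / 24.8
COP = 3.157

3.157


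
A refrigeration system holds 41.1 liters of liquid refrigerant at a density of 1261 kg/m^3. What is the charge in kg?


Charge = V * rho / 1000
Charge = 41.1 * 1261 / 1000
Charge = 51.83 kg

51.83


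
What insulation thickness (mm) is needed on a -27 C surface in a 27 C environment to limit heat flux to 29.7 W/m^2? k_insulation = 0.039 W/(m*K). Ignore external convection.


dT = 27 - (-27) = 54 K
thickness = k * dT / q_max * 1000
thickness = 0.039 * 54 / 29.7 * 1000
thickness = 70.9 mm

70.9


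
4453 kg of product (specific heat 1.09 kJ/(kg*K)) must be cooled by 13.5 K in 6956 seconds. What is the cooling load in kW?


Q = m * cp * dT / t
Q = 4453 * 1.09 * 13.5 / 6956
Q = 9.42 kW

9.42


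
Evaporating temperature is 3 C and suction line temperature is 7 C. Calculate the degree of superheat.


Superheat = T_suction - T_evap
Superheat = 7 - (3)
Superheat = 4 K

4


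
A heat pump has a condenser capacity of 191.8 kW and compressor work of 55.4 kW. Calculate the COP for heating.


COP_hp = Q_cond / W
COP_hp = 191.8 / 55.4
COP_hp = 3.462

3.462


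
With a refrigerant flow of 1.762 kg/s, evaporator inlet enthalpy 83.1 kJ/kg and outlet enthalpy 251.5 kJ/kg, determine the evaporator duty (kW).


dh = 251.5 - 83.1 = 168.4 kJ/kg
Q_evap = m_dot * dh = 1.762 * 168.4
Q_evap = 296.72 kW

296.72


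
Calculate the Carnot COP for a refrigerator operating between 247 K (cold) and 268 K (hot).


dT = 268 - 247 = 21 K
COP_carnot = T_cold / dT = 247 / 21
COP_carnot = 11.762

11.762


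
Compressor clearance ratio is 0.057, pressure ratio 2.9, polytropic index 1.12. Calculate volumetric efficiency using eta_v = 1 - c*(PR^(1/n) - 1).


PR^(1/n) = 2.9^(1/1.12) = 2.58735104
eta_v = 1 - 0.057 * (2.58735104 - 1)
eta_v = 0.9095

0.9095


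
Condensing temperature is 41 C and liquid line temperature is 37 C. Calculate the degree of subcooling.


Subcooling = T_cond - T_liquid
Subcooling = 41 - 37
Subcooling = 4 K

4


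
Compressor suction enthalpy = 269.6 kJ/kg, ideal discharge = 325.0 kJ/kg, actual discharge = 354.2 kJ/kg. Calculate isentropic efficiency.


dh_ideal = 325.0 - 269.6 = 55.4 kJ/kg
dh_actual = 354.2 - 269.6 = 84.6 kJ/kg
eta_s = dh_ideal / dh_actual = 55.4 / 84.6
eta_s = 0.6548

0.6548


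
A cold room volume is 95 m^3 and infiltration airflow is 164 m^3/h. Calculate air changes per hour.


ACH = flow / volume
ACH = 164 / 95
ACH = 1.726

1.726


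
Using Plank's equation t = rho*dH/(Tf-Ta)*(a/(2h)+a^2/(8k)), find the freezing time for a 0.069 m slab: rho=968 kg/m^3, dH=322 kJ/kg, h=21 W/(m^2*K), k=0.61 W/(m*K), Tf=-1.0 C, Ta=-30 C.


dT = -1.0 - (-30) = 29.0 K
term1 = a/(2h) = 0.069/(2*21) = 0.001642857143
term2 = a^2/(8k) = 0.069^2/(8*0.61) = 0.0009756147541
t = rho*dH*1000/dT * (term1 + term2)
t = 968*322*1000/29.0 * (0.001642857143 + 0.0009756147541)
t = 28144 s

28144


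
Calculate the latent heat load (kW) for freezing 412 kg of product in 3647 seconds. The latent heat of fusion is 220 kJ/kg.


Q_lat = m * h_fg / t
Q_lat = 412 * 220 / 3647
Q_lat = 24.85 kW

24.85


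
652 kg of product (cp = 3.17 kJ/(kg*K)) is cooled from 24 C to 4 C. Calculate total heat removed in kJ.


dT = 24 - (4) = 20 K
Q = m * cp * dT = 652 * 3.17 * 20
Q = 41337 kJ

41337


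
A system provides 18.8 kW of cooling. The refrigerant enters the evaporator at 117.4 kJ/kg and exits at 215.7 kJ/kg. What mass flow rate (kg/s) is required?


dh = 215.7 - 117.4 = 98.3 kJ/kg
m_dot = Q / dh = 18.8 / 98.3 = 0.1913 kg/s

0.1913


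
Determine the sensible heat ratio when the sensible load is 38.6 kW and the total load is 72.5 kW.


SHR = Q_sensible / Q_total
SHR = 38.6 / 72.5
SHR = 0.532

0.532


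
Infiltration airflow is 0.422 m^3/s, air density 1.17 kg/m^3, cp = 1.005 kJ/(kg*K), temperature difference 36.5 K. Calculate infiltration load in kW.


Q = V_dot * rho * cp * dT
Q = 0.422 * 1.17 * 1.005 * 36.5
Q = 18.112 kW

18.112


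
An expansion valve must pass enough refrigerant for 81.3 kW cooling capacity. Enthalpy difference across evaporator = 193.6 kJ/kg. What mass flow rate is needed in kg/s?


m_dot = Q / dh
m_dot = 81.3 / 193.6
m_dot = 0.4199 kg/s

0.4199


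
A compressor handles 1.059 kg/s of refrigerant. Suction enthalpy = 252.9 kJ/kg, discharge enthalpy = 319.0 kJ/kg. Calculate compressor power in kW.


dh = 319.0 - 252.9 = 66.1 kJ/kg
W = m_dot * dh = 1.059 * 66.1 = 70.0 kW

70.0


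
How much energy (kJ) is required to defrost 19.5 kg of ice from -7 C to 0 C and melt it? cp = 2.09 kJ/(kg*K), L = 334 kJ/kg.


Sensible heat = cp * dT = 2.09 * 7 = 14.63 kJ/kg
Total per kg = 14.63 + 334 = 348.63 kJ/kg
Q = m * total = 19.5 * 348.63
Q = 6798.3 kJ

6798.3


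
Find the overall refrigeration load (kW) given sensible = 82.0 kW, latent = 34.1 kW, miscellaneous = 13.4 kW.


Q_total = Q_s + Q_l + Q_misc
Q_total = 82.0 + 34.1 + 13.4
Q_total = 129.5 kW

129.5


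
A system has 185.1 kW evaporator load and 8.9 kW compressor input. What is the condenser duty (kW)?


Q_cond = Q_evap + W
Q_cond = 185.1 + 8.9
Q_cond = 194.0 kW

194.0


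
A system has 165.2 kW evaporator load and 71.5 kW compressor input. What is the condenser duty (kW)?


Q_cond = Q_evap + W
Q_cond = 165.2 + 71.5
Q_cond = 236.7 kW

236.7


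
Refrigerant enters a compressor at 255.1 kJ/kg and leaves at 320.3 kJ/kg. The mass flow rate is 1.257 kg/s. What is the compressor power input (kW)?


dh = 320.3 - 255.1 = 65.2 kJ/kg
W = m_dot * dh = 1.257 * 65.2 = 81.96 kW

81.96


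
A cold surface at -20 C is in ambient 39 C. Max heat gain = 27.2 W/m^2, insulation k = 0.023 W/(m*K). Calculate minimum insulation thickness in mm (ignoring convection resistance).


dT = 39 - (-20) = 59 K
thickness = k * dT / q_max * 1000
thickness = 0.023 * 59 / 27.2 * 1000
thickness = 49.9 mm

49.9


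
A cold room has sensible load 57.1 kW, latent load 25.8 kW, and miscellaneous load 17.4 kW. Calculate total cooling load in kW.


Q_total = Q_s + Q_l + Q_misc
Q_total = 57.1 + 25.8 + 17.4
Q_total = 100.3 kW

100.3


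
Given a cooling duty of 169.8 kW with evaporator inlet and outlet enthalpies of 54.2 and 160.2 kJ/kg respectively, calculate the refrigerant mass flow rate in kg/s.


dh = 160.2 - 54.2 = 106.0 kJ/kg
m_dot = Q / dh = 169.8 / 106.0 = 1.6019 kg/s

1.6019


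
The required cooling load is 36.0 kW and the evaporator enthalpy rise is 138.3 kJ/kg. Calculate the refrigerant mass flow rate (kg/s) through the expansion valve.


m_dot = Q / dh
m_dot = 36.0 / 138.3
m_dot = 0.2603 kg/s

0.2603


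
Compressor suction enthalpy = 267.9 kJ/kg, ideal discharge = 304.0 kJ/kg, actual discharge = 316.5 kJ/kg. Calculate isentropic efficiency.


dh_ideal = 304.0 - 267.9 = 36.1 kJ/kg
dh_actual = 316.5 - 267.9 = 48.6 kJ/kg
eta_s = dh_ideal / dh_actual = 36.1 / 48.6
eta_s = 0.7428

0.7428


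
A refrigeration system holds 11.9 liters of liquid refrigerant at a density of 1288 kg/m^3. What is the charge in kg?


Charge = V * rho / 1000
Charge = 11.9 * 1288 / 1000
Charge = 15.33 kg

15.33


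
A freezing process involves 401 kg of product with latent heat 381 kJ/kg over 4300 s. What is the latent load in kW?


Q_lat = m * h_fg / t
Q_lat = 401 * 381 / 4300
Q_lat = 35.53 kW

35.53


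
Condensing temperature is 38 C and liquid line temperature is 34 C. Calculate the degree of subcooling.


Subcooling = T_cond - T_liquid
Subcooling = 38 - 34
Subcooling = 4 K

4


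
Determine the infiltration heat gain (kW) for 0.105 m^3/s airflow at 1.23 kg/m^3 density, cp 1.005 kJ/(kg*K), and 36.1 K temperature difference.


Q = V_dot * rho * cp * dT
Q = 0.105 * 1.23 * 1.005 * 36.1
Q = 4.686 kW

4.686


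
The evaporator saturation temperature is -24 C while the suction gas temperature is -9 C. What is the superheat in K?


Superheat = T_suction - T_evap
Superheat = -9 - (-24)
Superheat = 15 K

15


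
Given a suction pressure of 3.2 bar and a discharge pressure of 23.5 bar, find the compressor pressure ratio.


PR = P_high / P_low
PR = 23.5 / 3.2
PR = 7.344

7.344


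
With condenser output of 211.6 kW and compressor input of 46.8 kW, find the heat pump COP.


COP_hp = Q_cond / W
COP_hp = 211.6 / 46.8
COP_hp = 4.521

4.521


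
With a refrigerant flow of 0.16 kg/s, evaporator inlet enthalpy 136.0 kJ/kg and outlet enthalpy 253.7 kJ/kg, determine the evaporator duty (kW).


dh = 253.7 - 136.0 = 117.7 kJ/kg
Q_evap = m_dot * dh = 0.16 * 117.7
Q_evap = 18.83 kW

18.83


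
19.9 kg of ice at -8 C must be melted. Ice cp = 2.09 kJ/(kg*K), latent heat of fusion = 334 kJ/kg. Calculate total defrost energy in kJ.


Sensible heat = cp * dT = 2.09 * 8 = 16.72 kJ/kg
Total per kg = 16.72 + 334 = 350.72 kJ/kg
Q = m * total = 19.9 * 350.72
Q = 6979.3 kJ

6979.3


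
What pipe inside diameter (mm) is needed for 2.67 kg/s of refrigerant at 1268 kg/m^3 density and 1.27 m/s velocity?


A = m_dot / (rho * v) = 2.67 / (1268 * 1.27) = 0.001658014357 m^2
d = sqrt(4*A/pi) * 1000
d = 45.9 mm

45.9


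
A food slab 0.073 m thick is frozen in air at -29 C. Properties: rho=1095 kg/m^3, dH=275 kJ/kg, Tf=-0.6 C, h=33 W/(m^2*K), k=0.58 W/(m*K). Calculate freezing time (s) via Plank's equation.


dT = -0.6 - (-29) = 28.4 K
term1 = a/(2h) = 0.073/(2*33) = 0.001106060606
term2 = a^2/(8k) = 0.073^2/(8*0.58) = 0.001148491379
t = rho*dH*1000/dT * (term1 + term2)
t = 1095*275*1000/28.4 * (0.001106060606 + 0.001148491379)
t = 23905 s

23905


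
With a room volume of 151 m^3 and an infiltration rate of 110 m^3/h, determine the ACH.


ACH = flow / volume
ACH = 110 / 151
ACH = 0.728

0.728


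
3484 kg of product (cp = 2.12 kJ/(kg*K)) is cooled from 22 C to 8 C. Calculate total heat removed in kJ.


dT = 22 - (8) = 14 K
Q = m * cp * dT = 3484 * 2.12 * 14
Q = 103405 kJ

103405


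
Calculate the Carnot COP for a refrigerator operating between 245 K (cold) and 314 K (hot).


dT = 314 - 245 = 69 K
COP_carnot = T_cold / dT = 245 / 69
COP_carnot = 3.551

3.551


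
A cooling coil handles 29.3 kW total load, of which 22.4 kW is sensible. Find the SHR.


SHR = Q_sensible / Q_total
SHR = 22.4 / 29.3
SHR = 0.765

0.765


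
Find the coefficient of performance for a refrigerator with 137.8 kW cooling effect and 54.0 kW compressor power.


COP = Q_evap / W
COP = 137.8 / 54.0
COP = 2.552

2.552


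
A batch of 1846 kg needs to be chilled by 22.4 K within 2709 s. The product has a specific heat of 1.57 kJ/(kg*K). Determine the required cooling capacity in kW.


Q = m * cp * dT / t
Q = 1846 * 1.57 * 22.4 / 2709
Q = 23.965 kW

23.965


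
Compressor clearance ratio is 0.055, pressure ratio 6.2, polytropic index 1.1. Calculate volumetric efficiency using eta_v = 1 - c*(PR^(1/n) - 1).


PR^(1/n) = 6.2^(1/1.1) = 5.2523793
eta_v = 1 - 0.055 * (5.2523793 - 1)
eta_v = 0.7661

0.7661


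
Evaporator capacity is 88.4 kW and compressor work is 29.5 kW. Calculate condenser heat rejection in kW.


Q_cond = Q_evap + W
Q_cond = 88.4 + 29.5
Q_cond = 117.9 kW

117.9


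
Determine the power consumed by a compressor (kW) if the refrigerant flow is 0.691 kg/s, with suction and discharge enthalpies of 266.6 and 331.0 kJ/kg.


dh = 331.0 - 266.6 = 64.4 kJ/kg
W = m_dot * dh = 0.691 * 64.4 = 44.5 kW

44.5


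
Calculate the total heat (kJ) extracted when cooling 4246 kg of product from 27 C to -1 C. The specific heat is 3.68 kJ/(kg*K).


dT = 27 - (-1) = 28 K
Q = m * cp * dT = 4246 * 3.68 * 28
Q = 437508 kJ

437508


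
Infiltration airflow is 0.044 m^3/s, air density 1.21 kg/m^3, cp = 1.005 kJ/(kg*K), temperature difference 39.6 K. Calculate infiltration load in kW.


Q = V_dot * rho * cp * dT
Q = 0.044 * 1.21 * 1.005 * 39.6
Q = 2.119 kW

2.119


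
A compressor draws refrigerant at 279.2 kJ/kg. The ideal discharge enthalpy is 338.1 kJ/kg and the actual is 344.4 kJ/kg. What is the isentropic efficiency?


dh_ideal = 338.1 - 279.2 = 58.9 kJ/kg
dh_actual = 344.4 - 279.2 = 65.2 kJ/kg
eta_s = dh_ideal / dh_actual = 58.9 / 65.2
eta_s = 0.9034

0.9034


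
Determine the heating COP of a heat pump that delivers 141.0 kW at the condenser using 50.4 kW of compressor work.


COP_hp = Q_cond / W
COP_hp = 141.0 / 50.4
COP_hp = 2.798

2.798


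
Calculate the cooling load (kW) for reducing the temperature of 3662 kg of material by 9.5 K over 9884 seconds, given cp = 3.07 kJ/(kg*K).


Q = m * cp * dT / t
Q = 3662 * 3.07 * 9.5 / 9884
Q = 10.806 kW

10.806


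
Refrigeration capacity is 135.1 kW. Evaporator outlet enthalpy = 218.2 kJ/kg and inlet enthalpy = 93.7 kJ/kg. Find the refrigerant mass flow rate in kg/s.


dh = 218.2 - 93.7 = 124.5 kJ/kg
m_dot = Q / dh = 135.1 / 124.5 = 1.0851 kg/s

1.0851


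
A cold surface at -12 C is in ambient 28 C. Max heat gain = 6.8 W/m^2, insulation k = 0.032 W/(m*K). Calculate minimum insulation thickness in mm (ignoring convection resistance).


dT = 28 - (-12) = 40 K
thickness = k * dT / q_max * 1000
thickness = 0.032 * 40 / 6.8 * 1000
thickness = 188.2 mm

188.2


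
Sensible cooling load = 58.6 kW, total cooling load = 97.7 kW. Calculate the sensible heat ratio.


SHR = Q_sensible / Q_total
SHR = 58.6 / 97.7
SHR = 0.6

0.6


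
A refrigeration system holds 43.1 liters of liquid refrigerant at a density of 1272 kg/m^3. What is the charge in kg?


Charge = V * rho / 1000
Charge = 43.1 * 1272 / 1000
Charge = 54.82 kg

54.82


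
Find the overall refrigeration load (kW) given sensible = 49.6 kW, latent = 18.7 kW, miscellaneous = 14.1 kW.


Q_total = Q_s + Q_l + Q_misc
Q_total = 49.6 + 18.7 + 14.1
Q_total = 82.4 kW

82.4


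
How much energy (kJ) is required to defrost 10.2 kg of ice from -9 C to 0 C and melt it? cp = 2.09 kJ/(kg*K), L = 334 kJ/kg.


Sensible heat = cp * dT = 2.09 * 9 = 18.81 kJ/kg
Total per kg = 18.81 + 334 = 352.81 kJ/kg
Q = m * total = 10.2 * 352.81
Q = 3598.7 kJ

3598.7


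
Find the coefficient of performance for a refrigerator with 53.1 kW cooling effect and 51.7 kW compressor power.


COP = Q_evap / W
COP = 53.1 / 51.7
COP = 1.027

1.027


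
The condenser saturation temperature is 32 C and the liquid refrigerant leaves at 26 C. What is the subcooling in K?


Subcooling = T_cond - T_liquid
Subcooling = 32 - 26
Subcooling = 6 K

6


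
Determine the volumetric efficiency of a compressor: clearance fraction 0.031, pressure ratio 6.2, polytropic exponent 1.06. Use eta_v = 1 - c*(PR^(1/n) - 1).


PR^(1/n) = 6.2^(1/1.06) = 5.59164163
eta_v = 1 - 0.031 * (5.59164163 - 1)
eta_v = 0.8577

0.8577


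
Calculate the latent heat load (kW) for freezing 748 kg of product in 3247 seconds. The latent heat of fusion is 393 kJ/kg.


Q_lat = m * h_fg / t
Q_lat = 748 * 393 / 3247
Q_lat = 90.53 kW

90.53


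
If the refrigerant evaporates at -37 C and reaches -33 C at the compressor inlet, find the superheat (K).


Superheat = T_suction - T_evap
Superheat = -33 - (-37)
Superheat = 4 K

4


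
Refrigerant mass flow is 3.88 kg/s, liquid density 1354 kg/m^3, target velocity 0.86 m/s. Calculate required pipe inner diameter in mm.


A = m_dot / (rho * v) = 3.88 / (1354 * 0.86) = 0.003332073787 m^2
d = sqrt(4*A/pi) * 1000
d = 65.1 mm

65.1


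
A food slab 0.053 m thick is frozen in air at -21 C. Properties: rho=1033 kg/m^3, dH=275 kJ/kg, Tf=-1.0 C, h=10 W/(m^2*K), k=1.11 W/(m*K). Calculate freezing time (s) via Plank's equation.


dT = -1.0 - (-21) = 20.0 K
term1 = a/(2h) = 0.053/(2*10) = 0.00265
term2 = a^2/(8k) = 0.053^2/(8*1.11) = 0.0003163288288
t = rho*dH*1000/dT * (term1 + term2)
t = 1033*275*1000/20.0 * (0.00265 + 0.0003163288288)
t = 42133 s

42133


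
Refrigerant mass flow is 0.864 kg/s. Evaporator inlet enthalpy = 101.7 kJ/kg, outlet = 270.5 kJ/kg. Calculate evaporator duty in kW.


dh = 270.5 - 101.7 = 168.8 kJ/kg
Q_evap = m_dot * dh = 0.864 * 168.8
Q_evap = 145.84 kW

145.84


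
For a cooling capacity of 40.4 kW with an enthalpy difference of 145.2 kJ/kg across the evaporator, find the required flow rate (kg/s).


m_dot = Q / dh
m_dot = 40.4 / 145.2
m_dot = 0.2782 kg/s

0.2782


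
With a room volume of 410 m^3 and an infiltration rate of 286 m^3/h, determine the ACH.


ACH = flow / volume
ACH = 286 / 410
ACH = 0.698

0.698


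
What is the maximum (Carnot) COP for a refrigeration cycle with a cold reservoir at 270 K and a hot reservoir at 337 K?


dT = 337 - 270 = 67 K
COP_carnot = T_cold / dT = 270 / 67
COP_carnot = 4.03

4.03


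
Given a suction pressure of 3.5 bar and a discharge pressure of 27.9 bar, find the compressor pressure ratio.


PR = P_high / P_low
PR = 27.9 / 3.5
PR = 7.971

7.971


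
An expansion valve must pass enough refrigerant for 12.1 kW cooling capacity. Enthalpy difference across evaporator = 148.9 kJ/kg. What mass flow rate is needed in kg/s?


m_dot = Q / dh
m_dot = 12.1 / 148.9
m_dot = 0.0813 kg/s

0.0813


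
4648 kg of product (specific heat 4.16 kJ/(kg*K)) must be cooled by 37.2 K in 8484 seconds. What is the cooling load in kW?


Q = m * cp * dT / t
Q = 4648 * 4.16 * 37.2 / 8484
Q = 84.782 kW

84.782


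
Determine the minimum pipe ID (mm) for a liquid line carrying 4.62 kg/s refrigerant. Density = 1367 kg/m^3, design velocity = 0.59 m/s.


A = m_dot / (rho * v) = 4.62 / (1367 * 0.59) = 0.005728243215 m^2
d = sqrt(4*A/pi) * 1000
d = 85.4 mm

85.4


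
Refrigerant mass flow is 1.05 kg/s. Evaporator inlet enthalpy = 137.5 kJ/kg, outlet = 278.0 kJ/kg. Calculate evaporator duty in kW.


dh = 278.0 - 137.5 = 140.5 kJ/kg
Q_evap = m_dot * dh = 1.05 * 140.5
Q_evap = 147.53 kW

147.53


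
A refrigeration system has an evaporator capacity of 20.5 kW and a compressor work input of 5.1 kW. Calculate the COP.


COP = Q_evap / W
COP = 20.5 / 5.1
COP = 4.02

4.02


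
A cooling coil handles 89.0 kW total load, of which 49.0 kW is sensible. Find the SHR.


SHR = Q_sensible / Q_total
SHR = 49.0 / 89.0
SHR = 0.551

0.551


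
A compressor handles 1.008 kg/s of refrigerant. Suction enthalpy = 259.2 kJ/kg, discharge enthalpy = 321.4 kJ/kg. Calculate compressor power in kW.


dh = 321.4 - 259.2 = 62.2 kJ/kg
W = m_dot * dh = 1.008 * 62.2 = 62.7 kW

62.7


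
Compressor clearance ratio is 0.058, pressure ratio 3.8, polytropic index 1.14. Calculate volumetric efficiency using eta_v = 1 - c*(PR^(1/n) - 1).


PR^(1/n) = 3.8^(1/1.14) = 3.22538901
eta_v = 1 - 0.058 * (3.22538901 - 1)
eta_v = 0.8709

0.8709


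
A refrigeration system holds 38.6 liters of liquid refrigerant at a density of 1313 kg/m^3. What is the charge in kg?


Charge = V * rho / 1000
Charge = 38.6 * 1313 / 1000
Charge = 50.68 kg

50.68


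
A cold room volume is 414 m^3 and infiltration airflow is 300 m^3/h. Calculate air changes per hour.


ACH = flow / volume
ACH = 300 / 414
ACH = 0.725

0.725


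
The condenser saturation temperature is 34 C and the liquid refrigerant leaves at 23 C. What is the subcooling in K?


Subcooling = T_cond - T_liquid
Subcooling = 34 - 23
Subcooling = 11 K

11


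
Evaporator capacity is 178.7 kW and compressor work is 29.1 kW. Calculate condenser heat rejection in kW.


Q_cond = Q_evap + W
Q_cond = 178.7 + 29.1
Q_cond = 207.8 kW

207.8


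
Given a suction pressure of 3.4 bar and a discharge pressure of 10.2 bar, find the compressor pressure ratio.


PR = P_high / P_low
PR = 10.2 / 3.4
PR = 3.0

3.0


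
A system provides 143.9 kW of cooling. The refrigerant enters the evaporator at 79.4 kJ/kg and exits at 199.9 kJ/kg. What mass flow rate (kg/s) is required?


dh = 199.9 - 79.4 = 120.5 kJ/kg
m_dot = Q / dh = 143.9 / 120.5 = 1.1942 kg/s

1.1942


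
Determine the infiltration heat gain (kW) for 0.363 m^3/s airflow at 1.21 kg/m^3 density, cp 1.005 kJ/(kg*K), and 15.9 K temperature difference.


Q = V_dot * rho * cp * dT
Q = 0.363 * 1.21 * 1.005 * 15.9
Q = 7.019 kW

7.019


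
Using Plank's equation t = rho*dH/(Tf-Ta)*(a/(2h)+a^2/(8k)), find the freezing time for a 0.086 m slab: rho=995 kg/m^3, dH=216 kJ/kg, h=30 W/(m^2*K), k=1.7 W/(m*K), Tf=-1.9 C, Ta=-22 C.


dT = -1.9 - (-22) = 20.1 K
term1 = a/(2h) = 0.086/(2*30) = 0.001433333333
term2 = a^2/(8k) = 0.086^2/(8*1.7) = 0.0005438235294
t = rho*dH*1000/dT * (term1 + term2)
t = 995*216*1000/20.1 * (0.001433333333 + 0.0005438235294)
t = 21141 s

21141


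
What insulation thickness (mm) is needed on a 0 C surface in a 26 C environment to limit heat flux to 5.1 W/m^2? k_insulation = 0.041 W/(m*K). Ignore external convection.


dT = 26 - (0) = 26 K
thickness = k * dT / q_max * 1000
thickness = 0.041 * 26 / 5.1 * 1000
thickness = 209.0 mm

209.0


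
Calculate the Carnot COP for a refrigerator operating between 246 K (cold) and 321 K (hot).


dT = 321 - 246 = 75 K
COP_carnot = T_cold / dT = 246 / 75
COP_carnot = 3.28

3.28


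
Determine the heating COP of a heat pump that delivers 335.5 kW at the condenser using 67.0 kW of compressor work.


COP_hp = Q_cond / W
COP_hp = 335.5 / 67.0
COP_hp = 5.007

5.007


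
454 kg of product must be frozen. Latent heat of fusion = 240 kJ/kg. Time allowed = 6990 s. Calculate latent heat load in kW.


Q_lat = m * h_fg / t
Q_lat = 454 * 240 / 6990
Q_lat = 15.59 kW

15.59


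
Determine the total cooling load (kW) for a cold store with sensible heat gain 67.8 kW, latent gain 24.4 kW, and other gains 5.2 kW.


Q_total = Q_s + Q_l + Q_misc
Q_total = 67.8 + 24.4 + 5.2
Q_total = 97.4 kW

97.4


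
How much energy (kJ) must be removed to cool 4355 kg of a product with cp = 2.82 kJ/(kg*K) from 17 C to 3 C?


dT = 17 - (3) = 14 K
Q = m * cp * dT = 4355 * 2.82 * 14
Q = 171935 kJ

171935
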